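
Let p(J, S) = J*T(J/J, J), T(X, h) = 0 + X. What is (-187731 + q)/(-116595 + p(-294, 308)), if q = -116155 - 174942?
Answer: 478828/116889 ≈ 4.0964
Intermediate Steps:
q = -291097
T(X, h) = X
p(J, S) = J (p(J, S) = J*(J/J) = J*1 = J)
(-187731 + q)/(-116595 + p(-294, 308)) = (-187731 - 291097)/(-116595 - 294) = -478828/(-116889) = -478828*(-1/116889) = 478828/116889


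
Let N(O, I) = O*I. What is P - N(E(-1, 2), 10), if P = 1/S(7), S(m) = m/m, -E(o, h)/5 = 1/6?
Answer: 28/3 ≈ 9.3333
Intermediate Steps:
E(o, h) = -⅚ (E(o, h) = -5/6 = -5*⅙ = -⅚)
S(m) = 1
N(O, I) = I*O
P = 1 (P = 1/1 = 1)
P - N(E(-1, 2), 10) = 1 - 10*(-5)/6 = 1 - 1*(-25/3) = 1 + 25/3 = 28/3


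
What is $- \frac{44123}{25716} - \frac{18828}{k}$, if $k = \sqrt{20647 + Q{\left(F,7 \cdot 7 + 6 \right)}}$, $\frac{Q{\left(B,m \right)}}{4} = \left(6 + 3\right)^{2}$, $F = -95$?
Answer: $- \frac{44123}{25716} - \frac{18828 \sqrt{20971}}{20971} \approx -131.73$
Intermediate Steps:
$Q{\left(B,m \right)} = 324$ ($Q{\left(B,m \right)} = 4 \left(6 + 3\right)^{2} = 4 \cdot 9^{2} = 4 \cdot 81 = 324$)
$k = \sqrt{20971}$ ($k = \sqrt{20647 + 324} = \sqrt{20971} \approx 144.81$)
$- \frac{44123}{25716} - \frac{18828}{k} = - \frac{44123}{25716} - \frac{18828}{\sqrt{20971}} = \left(-44123\right) \frac{1}{25716} - 18828 \frac{\sqrt{20971}}{20971} = - \frac{44123}{25716} - \frac{18828 \sqrt{20971}}{20971}$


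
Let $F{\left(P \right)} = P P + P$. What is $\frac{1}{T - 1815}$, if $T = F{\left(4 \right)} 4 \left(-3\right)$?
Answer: $- \frac{1}{2055} \approx -0.00048662$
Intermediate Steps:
$F{\left(P \right)} = P + P^{2}$ ($F{\left(P \right)} = P^{2} + P = P + P^{2}$)
$T = -240$ ($T = 4 \left(1 + 4\right) 4 \left(-3\right) = 4 \cdot 5 \cdot 4 \left(-3\right) = 20 \cdot 4 \left(-3\right) = 80 \left(-3\right) = -240$)
$\frac{1}{T - 1815} = \frac{1}{-240 - 1815} = \frac{1}{-2055} = - \frac{1}{2055}$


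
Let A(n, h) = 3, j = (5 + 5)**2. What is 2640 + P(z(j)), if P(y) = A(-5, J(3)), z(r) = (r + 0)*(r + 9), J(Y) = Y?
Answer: 2643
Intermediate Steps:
j = 100 (j = 10**2 = 100)
z(r) = r*(9 + r)
P(y) = 3
2640 + P(z(j)) = 2640 + 3 = 2643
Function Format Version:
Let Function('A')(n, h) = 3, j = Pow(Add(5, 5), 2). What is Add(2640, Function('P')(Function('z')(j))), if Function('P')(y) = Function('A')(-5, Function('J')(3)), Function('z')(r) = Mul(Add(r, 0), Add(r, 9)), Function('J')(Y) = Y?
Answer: 2643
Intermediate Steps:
j = 100 (j = Pow(10, 2) = 100)
Function('z')(r) = Mul(r, Add(9, r))
Function('P')(y) = 3
Add(2640, Function('P')(Function('z')(j))) = Add(2640, 3) = 2643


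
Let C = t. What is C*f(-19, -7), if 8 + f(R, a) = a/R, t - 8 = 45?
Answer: -7685/19 ≈ -404.47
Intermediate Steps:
t = 53 (t = 8 + 45 = 53)
f(R, a) = -8 + a/R
C = 53
C*f(-19, -7) = 53*(-8 - 7/(-19)) = 53*(-8 - 7*(-1/19)) = 53*(-8 + 7/19) = 53*(-145/19) = -7685/19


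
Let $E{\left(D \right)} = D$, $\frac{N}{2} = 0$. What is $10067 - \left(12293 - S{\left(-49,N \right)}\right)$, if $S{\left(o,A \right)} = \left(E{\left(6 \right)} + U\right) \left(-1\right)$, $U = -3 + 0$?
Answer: $-2229$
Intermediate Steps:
$N = 0$ ($N = 2 \cdot 0 = 0$)
$U = -3$
$S{\left(o,A \right)} = -3$ ($S{\left(o,A \right)} = \left(6 - 3\right) \left(-1\right) = 3 \left(-1\right) = -3$)
$10067 - \left(12293 - S{\left(-49,N \right)}\right) = 10067 - \left(12293 + 3\right) = 10067 - 12296 = -2229$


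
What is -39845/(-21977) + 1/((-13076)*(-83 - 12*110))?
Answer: 730981569637/403181866556 ≈ 1.8130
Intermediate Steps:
-39845/(-21977) + 1/((-13076)*(-83 - 12*110)) = -39845*(-1/21977) - 1/(13076*(-83 - 1320)) = 39845/21977 - 1/13076/(-1403) = 39845/21977 - 1/13076*(-1/1403) = 39845/21977 + 1/18345628 = 730981569637/403181866556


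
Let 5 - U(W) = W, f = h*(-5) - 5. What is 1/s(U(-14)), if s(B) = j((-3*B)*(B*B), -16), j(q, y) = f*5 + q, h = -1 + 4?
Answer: -1/20677 ≈ -4.8363e-5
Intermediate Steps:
h = 3
f = -20 (f = 3*(-5) - 5 = -15 - 5 = -20)
j(q, y) = -100 + q (j(q, y) = -20*5 + q = -100 + q)
U(W) = 5 - W
s(B) = -100 - 3*B**3 (s(B) = -100 + (-3*B)*(B*B) = -100 + (-3*B)*B**2 = -100 - 3*B**3)
1/s(U(-14)) = 1/(-100 - 3*(5 - 1*(-14))**3) = 1/(-100 - 3*(5 + 14)**3) = 1/(-100 - 3*19**3) = 1/(-100 - 3*6859) = 1/(-100 - 20577) = 1/(-20677) = -1/20677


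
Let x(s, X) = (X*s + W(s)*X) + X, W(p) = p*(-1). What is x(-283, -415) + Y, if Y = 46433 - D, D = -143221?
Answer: 189239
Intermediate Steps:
W(p) = -p
x(s, X) = X (x(s, X) = (X*s + (-s)*X) + X = (X*s - X*s) + X = 0 + X = X)
Y = 189654 (Y = 46433 - 1*(-143221) = 46433 + 143221 = 189654)
x(-283, -415) + Y = -415 + 189654 = 189239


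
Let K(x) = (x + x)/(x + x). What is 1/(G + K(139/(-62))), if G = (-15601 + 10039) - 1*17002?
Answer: -1/22563 ≈ -4.4320e-5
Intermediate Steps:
G = -22564 (G = -5562 - 17002 = -22564)
K(x) = 1 (K(x) = (2*x)/((2*x)) = (2*x)*(1/(2*x)) = 1)
1/(G + K(139/(-62))) = 1/(-22564 + 1) = 1/(-22563) = -1/22563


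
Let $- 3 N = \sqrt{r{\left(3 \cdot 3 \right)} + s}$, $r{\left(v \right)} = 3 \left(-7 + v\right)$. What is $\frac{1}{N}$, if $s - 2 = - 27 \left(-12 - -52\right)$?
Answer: $\frac{3 i \sqrt{67}}{268} \approx 0.091627 i$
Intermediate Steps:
$r{\left(v \right)} = -21 + 3 v$
$s = -1078$ ($s = 2 - 27 \left(-12 - -52\right) = 2 - 27 \left(-12 + 52\right) = 2 - 1080 = -1078$)
$N = - \frac{4 i \sqrt{67}}{3}$ ($N = - \frac{\sqrt{\left(-21 + 3 \cdot 3 \cdot 3\right) - 1078}}{3} = - \frac{\sqrt{\left(-21 + 3 \cdot 9\right) - 1078}}{3} = - \frac{\sqrt{\left(-21 + 27\right) - 1078}}{3} = - \frac{\sqrt{6 - 1078}}{3} = - \frac{\sqrt{-1072}}{3} = - \frac{4 i \sqrt{67}}{3} \approx - 10.914 i$)
$\frac{1}{N} = \frac{1}{\left(- \frac{4}{3}\right) i \sqrt{67}} = \frac{3 i \sqrt{67}}{268}$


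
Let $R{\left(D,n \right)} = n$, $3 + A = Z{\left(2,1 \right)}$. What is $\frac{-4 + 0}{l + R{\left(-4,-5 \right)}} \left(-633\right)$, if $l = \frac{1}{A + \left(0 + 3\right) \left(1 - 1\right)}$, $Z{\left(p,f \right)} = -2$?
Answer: $- \frac{6330}{13} \approx -486.92$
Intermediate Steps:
$A = -5$ ($A = -3 - 2 = -5$)
$l = - \frac{1}{5}$ ($l = \frac{1}{-5 + \left(0 + 3\right) \left(1 - 1\right)} = \frac{1}{-5 + 3 \cdot 0} = \frac{1}{-5 + 0} = \frac{1}{-5} = - \frac{1}{5} \approx -0.2$)
$\frac{-4 + 0}{l + R{\left(-4,-5 \right)}} \left(-633\right) = \frac{-4 + 0}{- \frac{1}{5} - 5} \left(-633\right) = - \frac{4}{- \frac{26}{5}} \left(-633\right) = \left(-4\right) \left(- \frac{5}{26}\right) \left(-633\right) = \frac{10}{13} \left(-633\right) = - \frac{6330}{13}$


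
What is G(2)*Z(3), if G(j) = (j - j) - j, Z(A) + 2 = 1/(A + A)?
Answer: 11/3 ≈ 3.6667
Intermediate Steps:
Z(A) = -2 + 1/(2*A) (Z(A) = -2 + 1/(A + A) = -2 + 1/(2*A))
G(j) = -j (G(j) = 0 - j = -j)
G(2)*Z(3) = (-1*2)*(-2 + (½)/3) = -2*(-2 + (½)*(⅓)) = -2*(-2 + ⅙) = -2*(-11/6) = 11/3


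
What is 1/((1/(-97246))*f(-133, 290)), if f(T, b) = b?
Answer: -48623/145 ≈ -335.33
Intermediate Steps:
1/((1/(-97246))*f(-133, 290)) = 1/(1/(-97246)*290) = (1/290)/(-1/97246) = -97246*1/290 = -48623/145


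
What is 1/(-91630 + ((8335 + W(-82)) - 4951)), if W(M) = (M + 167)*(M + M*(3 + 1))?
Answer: -1/123096 ≈ -8.1237e-6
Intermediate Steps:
W(M) = 5*M*(167 + M) (W(M) = (167 + M)*(M + M*4) = (167 + M)*(M + 4*M) = (167 + M)*(5*M) = 5*M*(167 + M))
1/(-91630 + ((8335 + W(-82)) - 4951)) = 1/(-91630 + ((8335 + 5*(-82)*(167 - 82)) - 4951)) = 1/(-91630 + ((8335 + 5*(-82)*85) - 4951)) = 1/(-91630 + ((8335 - 34850) - 4951)) = 1/(-91630 + (-26515 - 4951)) = 1/(-91630 - 31466) = 1/(-123096) = -1/123096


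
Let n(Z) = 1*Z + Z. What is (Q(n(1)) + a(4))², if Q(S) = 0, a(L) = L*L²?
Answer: 4096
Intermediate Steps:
a(L) = L³
n(Z) = 2*Z (n(Z) = Z + Z = 2*Z)
(Q(n(1)) + a(4))² = (0 + 4³)² = (0 + 64)² = 64² = 4096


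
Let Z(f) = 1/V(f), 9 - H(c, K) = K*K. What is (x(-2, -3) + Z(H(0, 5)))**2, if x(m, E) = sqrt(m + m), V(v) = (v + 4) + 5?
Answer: (-1 + 14*I)**2/49 ≈ -3.9796 - 0.57143*I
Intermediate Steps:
H(c, K) = 9 - K**2 (H(c, K) = 9 - K*K = 9 - K**2)
V(v) = 9 + v (V(v) = (4 + v) + 5 = 9 + v)
x(m, E) = sqrt(2)*sqrt(m) (x(m, E) = sqrt(2*m) = sqrt(2)*sqrt(m))
Z(f) = 1/(9 + f)
(x(-2, -3) + Z(H(0, 5)))**2 = (sqrt(2)*sqrt(-2) + 1/(9 + (9 - 1*5**2)))**2 = (sqrt(2)*(I*sqrt(2)) + 1/(9 + (9 - 1*25)))**2 = (2*I + 1/(9 + (9 - 25)))**2 = (2*I + 1/(9 - 16))**2 = (2*I + 1/(-7))**2 = (2*I - 1/7)**2 = (-1/7 + 2*I)**2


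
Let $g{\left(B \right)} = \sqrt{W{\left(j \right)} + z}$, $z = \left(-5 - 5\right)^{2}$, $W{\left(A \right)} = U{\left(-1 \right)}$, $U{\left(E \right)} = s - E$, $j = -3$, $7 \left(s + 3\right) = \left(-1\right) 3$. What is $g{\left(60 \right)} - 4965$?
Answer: $-4965 + \frac{\sqrt{4781}}{7} \approx -4955.1$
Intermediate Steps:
$s = - \frac{24}{7}$ ($s = -3 + \frac{\left(-1\right) 3}{7} = -3 + \frac{1}{7} \left(-3\right) = -3 - \frac{3}{7} = - \frac{24}{7} \approx -3.4286$)
$U{\left(E \right)} = - \frac{24}{7} - E$
$W{\left(A \right)} = - \frac{17}{7}$ ($W{\left(A \right)} = - \frac{24}{7} - -1 = - \frac{24}{7} + 1 = - \frac{17}{7}$)
$z = 100$ ($z = \left(-10\right)^{2} = 100$)
$g{\left(B \right)} = \frac{\sqrt{4781}}{7}$ ($g{\left(B \right)} = \sqrt{- \frac{17}{7} + 100} = \sqrt{\frac{683}{7}} = \frac{\sqrt{4781}}{7}$)
$g{\left(60 \right)} - 4965 = \frac{\sqrt{4781}}{7} - 4965 = -4965 + \frac{\sqrt{4781}}{7}$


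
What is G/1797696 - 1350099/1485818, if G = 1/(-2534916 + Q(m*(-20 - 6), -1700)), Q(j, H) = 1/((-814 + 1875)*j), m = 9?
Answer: -42430112262197953828877/46695408663497428165280 ≈ -0.90866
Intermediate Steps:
Q(j, H) = 1/(1061*j)
G = -248274/629353734985 (G = 1/(-2534916 + 1/(1061*((9*(-20 - 6))))) = 1/(-2534916 + 1/(1061*((9*(-26))))) = 1/(-2534916 + (1/1061)/(-234)) = 1/(-2534916 + (1/1061)*(-1/234)) = 1/(-2534916 - 1/248274) = 1/(-629353734985/248274) = -248274/629353734985 ≈ -3.9449e-7)
G/1797696 - 1350099/1485818 = -248274/629353734985/1797696 - 1350099/1485818 = -248274/629353734985*1/1797696 - 1350099*1/1485818 = -13793/62854816220421920 - 1350099/1485818 = -42430112262197953828877/46695408663497428165280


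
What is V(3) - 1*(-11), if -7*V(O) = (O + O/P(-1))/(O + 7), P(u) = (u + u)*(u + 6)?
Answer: 7673/700 ≈ 10.961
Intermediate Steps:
P(u) = 2*u*(6 + u) (P(u) = (2*u)*(6 + u) = 2*u*(6 + u))
V(O) = -9*O/(70*(7 + O)) (V(O) = -(O + O/((2*(-1)*(6 - 1))))/(7*(O + 7)) = -(O + O/((2*(-1)*5)))/(7*(7 + O)) = -(O + O/(-10))/(7*(7 + O)) = -(O + O*(-⅒))/(7*(7 + O)) = -(O - O/10)/(7*(7 + O)) = -9*O/10/(7*(7 + O)) = -9*O/(70*(7 + O)))
V(3) - 1*(-11) = -9*3/(490 + 70*3) - 1*(-11) = -9*3/(490 + 210) + 11 = -9*3/700 + 11 = -9*3*1/700 + 11 = -27/700 + 11 = 7673/700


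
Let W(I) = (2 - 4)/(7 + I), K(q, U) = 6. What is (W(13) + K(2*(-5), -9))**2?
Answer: 3481/100 ≈ 34.810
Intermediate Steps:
W(I) = -2/(7 + I)
(W(13) + K(2*(-5), -9))**2 = (-2/(7 + 13) + 6)**2 = (-2/20 + 6)**2 = (-2*1/20 + 6)**2 = (-1/10 + 6)**2 = (59/10)**2 = 3481/100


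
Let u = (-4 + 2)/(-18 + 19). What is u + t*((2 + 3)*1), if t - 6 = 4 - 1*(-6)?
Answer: 78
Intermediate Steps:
u = -2 (u = -2/1 = -2*1 = -2)
t = 16 (t = 6 + (4 - 1*(-6)) = 6 + (4 + 6) = 6 + 10 = 16)
u + t*((2 + 3)*1) = -2 + 16*((2 + 3)*1) = -2 + 16*(5*1) = -2 + 16*5 = -2 + 80 = 78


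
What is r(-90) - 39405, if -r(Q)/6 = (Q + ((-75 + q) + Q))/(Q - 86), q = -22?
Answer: -3468471/88 ≈ -39414.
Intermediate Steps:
r(Q) = -6*(-97 + 2*Q)/(-86 + Q) (r(Q) = -6*(Q + ((-75 - 22) + Q))/(Q - 86) = -6*(Q + (-97 + Q))/(-86 + Q) = -6*(-97 + 2*Q)/(-86 + Q))
r(-90) - 39405 = 6*(97 - 2*(-90))/(-86 - 90) - 39405 = 6*(97 + 180)/(-176) - 39405 = 6*(-1/176)*277 - 39405 = -831/88 - 39405 = -3468471/88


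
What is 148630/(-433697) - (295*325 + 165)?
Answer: -468004590/4873 ≈ -96040.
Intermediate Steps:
148630/(-433697) - (295*325 + 165) = 148630*(-1/433697) - (95875 + 165) = -1670/4873 - 1*96040 = -1670/4873 - 96040 = -468004590/4873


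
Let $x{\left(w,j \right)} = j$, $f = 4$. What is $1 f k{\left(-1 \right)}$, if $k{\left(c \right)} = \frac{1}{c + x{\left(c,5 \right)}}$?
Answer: $1$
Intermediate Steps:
$k{\left(c \right)} = \frac{1}{5 + c}$ ($k{\left(c \right)} = \frac{1}{c + 5} = \frac{1}{5 + c}$)
$1 f k{\left(-1 \right)} = \frac{1 \cdot 4}{5 - 1} = \frac{4}{4} = 4 \cdot \frac{1}{4} = 1$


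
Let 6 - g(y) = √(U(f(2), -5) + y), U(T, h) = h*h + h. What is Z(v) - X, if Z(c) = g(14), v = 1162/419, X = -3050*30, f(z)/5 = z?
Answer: 91506 - √34 ≈ 91500.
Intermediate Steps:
f(z) = 5*z
X = -91500
v = 1162/419 (v = 1162*(1/419) = 1162/419 ≈ 2.7733)
U(T, h) = h + h² (U(T, h) = h² + h = h + h²)
g(y) = 6 - √(20 + y) (g(y) = 6 - √(-5*(1 - 5) + y) = 6 - √(-5*(-4) + y) = 6 - √(20 + y))
Z(c) = 6 - √34 (Z(c) = 6 - √(20 + 14) = 6 - √34)
Z(v) - X = (6 - √34) - 1*(-91500) = (6 - √34) + 91500 = 91506 - √34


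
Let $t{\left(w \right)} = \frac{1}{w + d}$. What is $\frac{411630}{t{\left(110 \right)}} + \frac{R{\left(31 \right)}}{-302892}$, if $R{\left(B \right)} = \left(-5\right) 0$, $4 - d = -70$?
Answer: $75739920$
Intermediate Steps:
$d = 74$ ($d = 4 - -70 = 4 + 70 = 74$)
$R{\left(B \right)} = 0$
$t{\left(w \right)} = \frac{1}{74 + w}$ ($t{\left(w \right)} = \frac{1}{w + 74} = \frac{1}{74 + w}$)
$\frac{411630}{t{\left(110 \right)}} + \frac{R{\left(31 \right)}}{-302892} = \frac{411630}{\frac{1}{74 + 110}} + \frac{0}{-302892} = \frac{411630}{\frac{1}{184}} + 0 \left(- \frac{1}{302892}\right) = 411630 \frac{1}{\frac{1}{184}} + 0 = 411630 \cdot 184 + 0 = 75739920 + 0 = 75739920$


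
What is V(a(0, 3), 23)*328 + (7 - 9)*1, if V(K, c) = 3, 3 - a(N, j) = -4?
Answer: 982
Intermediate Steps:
a(N, j) = 7 (a(N, j) = 3 - 1*(-4) = 3 + 4 = 7)
V(a(0, 3), 23)*328 + (7 - 9)*1 = 3*328 + (7 - 9)*1 = 984 - 2*1 = 984 - 2 = 982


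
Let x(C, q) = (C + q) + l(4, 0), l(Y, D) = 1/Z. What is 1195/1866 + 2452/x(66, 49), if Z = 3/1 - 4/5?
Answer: 25923701/1184910 ≈ 21.878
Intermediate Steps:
Z = 11/5 (Z = 3*1 - 4*1/5 = 3 - 4/5 = 11/5 ≈ 2.2000)
l(Y, D) = 5/11 (l(Y, D) = 1/(11/5) = 5/11)
x(C, q) = 5/11 + C + q (x(C, q) = (C + q) + 5/11 = 5/11 + C + q)
1195/1866 + 2452/x(66, 49) = 1195/1866 + 2452/(5/11 + 66 + 49) = 1195*(1/1866) + 2452/(1270/11) = 1195/1866 + 2452*(11/1270) = 1195/1866 + 13486/635 = 25923701/1184910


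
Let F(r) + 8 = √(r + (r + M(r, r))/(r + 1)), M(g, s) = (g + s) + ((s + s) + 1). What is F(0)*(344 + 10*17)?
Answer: -3598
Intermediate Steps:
M(g, s) = 1 + g + 3*s (M(g, s) = (g + s) + (2*s + 1) = (g + s) + (1 + 2*s) = 1 + g + 3*s)
F(r) = -8 + √(r + (1 + 5*r)/(1 + r)) (F(r) = -8 + √(r + (r + (1 + r + 3*r))/(r + 1)) = -8 + √(r + (r + (1 + 4*r))/(1 + r)) = -8 + √(r + (1 + 5*r)/(1 + r)))
F(0)*(344 + 10*17) = (-8 + √((1 + 0² + 6*0)/(1 + 0)))*(344 + 10*17) = (-8 + √((1 + 0 + 0)/1))*(344 + 170) = (-8 + √(1*1))*514 = (-8 + √1)*514 = (-8 + 1)*514 = -7*514 = -3598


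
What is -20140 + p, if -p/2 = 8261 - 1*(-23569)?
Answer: -83800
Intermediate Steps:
p = -63660 (p = -2*(8261 - 1*(-23569)) = -2*(8261 + 23569) = -2*31830 = -63660)
-20140 + p = -20140 - 63660 = -83800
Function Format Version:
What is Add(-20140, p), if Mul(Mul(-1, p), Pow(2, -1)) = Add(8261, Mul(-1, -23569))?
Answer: -83800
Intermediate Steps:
p = -63660 (p = Mul(-2, Add(8261, Mul(-1, -23569))) = Mul(-2, Add(8261, 23569)) = Mul(-2, 31830) = -63660)
Add(-20140, p) = Add(-20140, -63660) = -83800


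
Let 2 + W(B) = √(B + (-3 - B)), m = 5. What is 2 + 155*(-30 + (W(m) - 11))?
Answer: -6663 + 155*I*√3 ≈ -6663.0 + 268.47*I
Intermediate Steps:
W(B) = -2 + I*√3 (W(B) = -2 + √(B + (-3 - B)) = -2 + √(-3) = -2 + I*√3)
2 + 155*(-30 + (W(m) - 11)) = 2 + 155*(-30 + ((-2 + I*√3) - 11)) = 2 + 155*(-30 + (-13 + I*√3)) = 2 + 155*(-43 + I*√3) = 2 + (-6665 + 155*I*√3) = -6663 + 155*I*√3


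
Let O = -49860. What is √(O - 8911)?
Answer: I*√58771 ≈ 242.43*I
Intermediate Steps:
√(O - 8911) = √(-49860 - 8911) = √(-58771) = I*√58771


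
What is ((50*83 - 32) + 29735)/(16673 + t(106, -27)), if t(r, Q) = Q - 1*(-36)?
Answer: 33853/16682 ≈ 2.0293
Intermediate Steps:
t(r, Q) = 36 + Q (t(r, Q) = Q + 36 = 36 + Q)
((50*83 - 32) + 29735)/(16673 + t(106, -27)) = ((50*83 - 32) + 29735)/(16673 + (36 - 27)) = ((4150 - 32) + 29735)/(16673 + 9) = (4118 + 29735)/16682 = 33853*(1/16682) = 33853/16682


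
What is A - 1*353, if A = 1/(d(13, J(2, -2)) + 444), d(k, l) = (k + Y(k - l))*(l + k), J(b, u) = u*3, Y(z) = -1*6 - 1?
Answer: -171557/486 ≈ -353.00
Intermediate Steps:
Y(z) = -7 (Y(z) = -6 - 1 = -7)
J(b, u) = 3*u
d(k, l) = (-7 + k)*(k + l) (d(k, l) = (k - 7)*(l + k) = (-7 + k)*(k + l))
A = 1/486 (A = 1/((13**2 - 7*13 - 21*(-2) + 13*(3*(-2))) + 444) = 1/((169 - 91 - 7*(-6) + 13*(-6)) + 444) = 1/((169 - 91 + 42 - 78) + 444) = 1/(42 + 444) = 1/486 ≈ 0.0020576)
A - 1*353 = 1/486 - 1*353 = 1/486 - 353 = -171557/486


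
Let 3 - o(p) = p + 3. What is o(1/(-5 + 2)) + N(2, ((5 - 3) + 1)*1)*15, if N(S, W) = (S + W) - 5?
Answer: ⅓ ≈ 0.33333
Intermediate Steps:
N(S, W) = -5 + S + W
o(p) = -p (o(p) = 3 - (p + 3) = 3 - (3 + p) = 3 + (-3 - p) = -p)
o(1/(-5 + 2)) + N(2, ((5 - 3) + 1)*1)*15 = -1/(-5 + 2) + (-5 + 2 + ((5 - 3) + 1)*1)*15 = -1/(-3) + (-5 + 2 + (2 + 1)*1)*15 = -1*(-⅓) + (-5 + 2 + 3*1)*15 = ⅓ + (-5 + 2 + 3)*15 = ⅓ + 0*15 = ⅓ + 0 = ⅓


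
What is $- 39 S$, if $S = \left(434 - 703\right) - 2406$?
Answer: $104325$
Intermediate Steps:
$S = -2675$ ($S = -269 - 2406 = -2675$)
$- 39 S = \left(-39\right) \left(-2675\right) = 104325$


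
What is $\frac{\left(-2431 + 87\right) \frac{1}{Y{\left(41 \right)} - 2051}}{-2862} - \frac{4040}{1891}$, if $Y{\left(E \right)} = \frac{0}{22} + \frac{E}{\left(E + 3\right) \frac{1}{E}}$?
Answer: $- \frac{512101473208}{239653337823} \approx -2.1368$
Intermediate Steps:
$Y{\left(E \right)} = \frac{E^{2}}{3 + E}$ ($Y{\left(E \right)} = 0 \cdot \frac{1}{22} + \frac{E}{\left(3 + E\right) \frac{1}{E}} = 0 + \frac{E}{\frac{1}{E} \left(3 + E\right)} = 0 + E \frac{E}{3 + E} = 0 + \frac{E^{2}}{3 + E} = \frac{E^{2}}{3 + E}$)
$\frac{\left(-2431 + 87\right) \frac{1}{Y{\left(41 \right)} - 2051}}{-2862} - \frac{4040}{1891} = \frac{\left(-2431 + 87\right) \frac{1}{\frac{41^{2}}{3 + 41} - 2051}}{-2862} - \frac{4040}{1891} = - \frac{2344}{\frac{1681}{44} - 2051} \left(- \frac{1}{2862}\right) - \frac{4040}{1891} = - \frac{2344}{- \frac{88563}{44}} \left(- \frac{1}{2862}\right) - \frac{4040}{1891} = \left(-2344\right) \left(- \frac{44}{88563}\right) \left(- \frac{1}{2862}\right) - \frac{4040}{1891} = \frac{103136}{88563} \left(- \frac{1}{2862}\right) - \frac{4040}{1891} = - \frac{51568}{126733653} - \frac{4040}{1891} = - \frac{512101473208}{239653337823}$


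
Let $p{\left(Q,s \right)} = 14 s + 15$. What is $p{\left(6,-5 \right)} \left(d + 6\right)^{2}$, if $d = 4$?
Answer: $-5500$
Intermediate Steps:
$p{\left(Q,s \right)} = 15 + 14 s$
$p{\left(6,-5 \right)} \left(d + 6\right)^{2} = \left(15 + 14 \left(-5\right)\right) \left(4 + 6\right)^{2} = \left(15 - 70\right) 10^{2} = \left(-55\right) 100 = -5500$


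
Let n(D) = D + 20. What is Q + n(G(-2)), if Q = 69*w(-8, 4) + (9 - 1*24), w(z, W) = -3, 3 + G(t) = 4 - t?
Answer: -199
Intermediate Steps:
G(t) = 1 - t (G(t) = -3 + (4 - t) = 1 - t)
n(D) = 20 + D
Q = -222 (Q = 69*(-3) + (9 - 1*24) = -207 + (9 - 24) = -207 - 15 = -222)
Q + n(G(-2)) = -222 + (20 + (1 - 1*(-2))) = -222 + (20 + (1 + 2)) = -222 + (20 + 3) = -222 + 23 = -199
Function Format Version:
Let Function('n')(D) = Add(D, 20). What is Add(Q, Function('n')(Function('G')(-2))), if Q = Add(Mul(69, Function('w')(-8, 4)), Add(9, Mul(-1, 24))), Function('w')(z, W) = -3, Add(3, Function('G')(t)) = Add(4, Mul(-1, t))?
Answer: -199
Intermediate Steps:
Function('G')(t) = Add(1, Mul(-1, t)) (Function('G')(t) = Add(-3, Add(4, Mul(-1, t))) = Add(1, Mul(-1, t)))
Function('n')(D) = Add(20, D)
Q = -222 (Q = Add(Mul(69, -3), Add(9, Mul(-1, 24))) = Add(-207, Add(9, -24)) = Add(-207, -15) = -222)
Add(Q, Function('n')(Function('G')(-2))) = Add(-222, Add(20, Add(1, Mul(-1, -2)))) = Add(-222, Add(20, Add(1, 2))) = Add(-222, Add(20, 3)) = Add(-222, 23) = -199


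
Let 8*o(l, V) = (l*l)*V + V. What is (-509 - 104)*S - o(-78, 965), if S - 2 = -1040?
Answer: -781673/8 ≈ -97709.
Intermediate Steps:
S = -1038 (S = 2 - 1040 = -1038)
o(l, V) = V/8 + V*l²/8 (o(l, V) = ((l*l)*V + V)/8 = (l²*V + V)/8 = (V*l² + V)/8 = (V + V*l²)/8 = V/8 + V*l²/8)
(-509 - 104)*S - o(-78, 965) = (-509 - 104)*(-1038) - 965*(1 + (-78)²)/8 = -613*(-1038) - 965*(1 + 6084)/8 = 636294 - 965*6085/8 = 636294 - 1*5872025/8 = 636294 - 5872025/8 = -781673/8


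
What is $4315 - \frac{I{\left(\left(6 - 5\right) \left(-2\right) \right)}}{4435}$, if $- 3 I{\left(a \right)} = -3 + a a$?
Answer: $\frac{57411076}{13305} \approx 4315.0$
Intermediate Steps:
$I{\left(a \right)} = 1 - \frac{a^{2}}{3}$ ($I{\left(a \right)} = - \frac{-3 + a a}{3} = - \frac{-3 + a^{2}}{3} = 1 - \frac{a^{2}}{3}$)
$4315 - \frac{I{\left(\left(6 - 5\right) \left(-2\right) \right)}}{4435} = 4315 - \frac{1 - \frac{\left(\left(6 - 5\right) \left(-2\right)\right)^{2}}{3}}{4435} = 4315 - \left(1 - \frac{\left(1 \left(-2\right)\right)^{2}}{3}\right) \frac{1}{4435} = 4315 - \left(1 - \frac{\left(-2\right)^{2}}{3}\right) \frac{1}{4435} = 4315 - \left(1 - \frac{4}{3}\right) \frac{1}{4435} = 4315 - \left(- \frac{1}{3}\right) \frac{1}{4435} = 4315 - - \frac{1}{13305} = 4315 + \frac{1}{13305} = \frac{57411076}{13305}$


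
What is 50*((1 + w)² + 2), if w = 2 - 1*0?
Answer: 550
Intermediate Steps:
w = 2 (w = 2 + 0 = 2)
50*((1 + w)² + 2) = 50*((1 + 2)² + 2) = 50*(3² + 2) = 50*(9 + 2) = 50*11 = 550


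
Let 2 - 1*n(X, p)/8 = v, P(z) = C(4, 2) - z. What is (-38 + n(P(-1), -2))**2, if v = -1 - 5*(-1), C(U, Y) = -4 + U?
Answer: 2916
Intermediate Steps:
P(z) = -z (P(z) = (-4 + 4) - z = 0 - z = -z)
v = 4 (v = -1 + 5 = 4)
n(X, p) = -16 (n(X, p) = 16 - 8*4 = 16 - 32 = -16)
(-38 + n(P(-1), -2))**2 = (-38 - 16)**2 = (-54)**2 = 2916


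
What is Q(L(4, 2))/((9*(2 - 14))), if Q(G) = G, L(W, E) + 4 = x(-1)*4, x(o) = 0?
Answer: 1/27 ≈ 0.037037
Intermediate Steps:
L(W, E) = -4 (L(W, E) = -4 + 0*4 = -4 + 0 = -4)
Q(L(4, 2))/((9*(2 - 14))) = -4*1/(9*(2 - 14)) = -4/(9*(-12)) = -4/(-108) = -4*(-1/108) = 1/27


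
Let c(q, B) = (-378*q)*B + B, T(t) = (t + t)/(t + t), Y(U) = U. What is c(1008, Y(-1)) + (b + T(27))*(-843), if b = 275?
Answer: 148355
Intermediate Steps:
T(t) = 1 (T(t) = (2*t)/((2*t)) = (2*t)*(1/(2*t)) = 1)
c(q, B) = B - 378*B*q (c(q, B) = -378*B*q + B = B - 378*B*q)
c(1008, Y(-1)) + (b + T(27))*(-843) = -(1 - 378*1008) + (275 + 1)*(-843) = -(1 - 381024) + 276*(-843) = -1*(-381023) - 232668 = 381023 - 232668 = 148355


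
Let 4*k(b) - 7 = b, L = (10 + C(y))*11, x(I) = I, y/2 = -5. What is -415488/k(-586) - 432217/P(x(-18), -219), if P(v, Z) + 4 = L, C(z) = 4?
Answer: -320281/28950 ≈ -11.063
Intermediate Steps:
y = -10 (y = 2*(-5) = -10)
L = 154 (L = (10 + 4)*11 = 14*11 = 154)
k(b) = 7/4 + b/4
P(v, Z) = 150 (P(v, Z) = -4 + 154 = 150)
-415488/k(-586) - 432217/P(x(-18), -219) = -415488/(7/4 + (1/4)*(-586)) - 432217/150 = -415488/(7/4 - 293/2) - 432217*1/150 = -415488/(-579/4) - 432217/150 = -415488*(-4/579) - 432217/150 = 553984/193 - 432217/150 = -320281/28950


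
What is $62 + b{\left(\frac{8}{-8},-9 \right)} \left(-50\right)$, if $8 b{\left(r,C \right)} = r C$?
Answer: $\frac{23}{4} \approx 5.75$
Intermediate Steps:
$b{\left(r,C \right)} = \frac{C r}{8}$ ($b{\left(r,C \right)} = \frac{r C}{8} = \frac{C r}{8}$)
$62 + b{\left(\frac{8}{-8},-9 \right)} \left(-50\right) = 62 + \frac{1}{8} \left(-9\right) \frac{8}{-8} \left(-50\right) = 62 + \frac{1}{8} \left(-9\right) 8 \left(- \frac{1}{8}\right) \left(-50\right) = 62 + \frac{1}{8} \left(-9\right) \left(-1\right) \left(-50\right) = 62 + \frac{9}{8} \left(-50\right) = 62 - \frac{225}{4} = \frac{23}{4}$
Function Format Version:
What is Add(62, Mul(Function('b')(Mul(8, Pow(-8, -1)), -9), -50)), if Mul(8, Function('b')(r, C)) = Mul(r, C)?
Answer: Rational(23, 4) ≈ 5.7500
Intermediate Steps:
Function('b')(r, C) = Mul(Rational(1, 8), C, r) (Function('b')(r, C) = Mul(Rational(1, 8), Mul(r, C)) = Mul(Rational(1, 8), Mul(C, r)) = Mul(Rational(1, 8), C, r))
Add(62, Mul(Function('b')(Mul(8, Pow(-8, -1)), -9), -50)) = Add(62, Mul(Mul(Rational(1, 8), -9, Mul(8, Pow(-8, -1))), -50)) = Add(62, Mul(Mul(Rational(1, 8), -9, Mul(8, Rational(-1, 8))), -50)) = Add(62, Mul(Mul(Rational(1, 8), -9, -1), -50)) = Add(62, Mul(Rational(9, 8), -50)) = Add(62, Rational(-225, 4)) = Rational(23, 4)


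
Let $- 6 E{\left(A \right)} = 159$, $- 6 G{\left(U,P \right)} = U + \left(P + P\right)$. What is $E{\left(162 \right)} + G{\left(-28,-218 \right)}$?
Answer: $\frac{305}{6} \approx 50.833$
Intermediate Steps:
$G{\left(U,P \right)} = - \frac{P}{3} - \frac{U}{6}$ ($G{\left(U,P \right)} = - \frac{U + \left(P + P\right)}{6} = - \frac{U + 2 P}{6} = - \frac{P}{3} - \frac{U}{6}$)
$E{\left(A \right)} = - \frac{53}{2}$ ($E{\left(A \right)} = \left(- \frac{1}{6}\right) 159 = - \frac{53}{2}$)
$E{\left(162 \right)} + G{\left(-28,-218 \right)} = - \frac{53}{2} - - \frac{232}{3} = - \frac{53}{2} + \left(\frac{218}{3} + \frac{14}{3}\right) = - \frac{53}{2} + \frac{232}{3} = \frac{305}{6}$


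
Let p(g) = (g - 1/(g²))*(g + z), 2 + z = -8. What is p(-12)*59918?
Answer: 569790221/36 ≈ 1.5828e+7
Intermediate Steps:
z = -10 (z = -2 - 8 = -10)
p(g) = (-10 + g)*(g - 1/g²) (p(g) = (g - 1/(g²))*(g - 10) = (g - 1/g²)*(-10 + g) = (-10 + g)*(g - 1/g²))
p(-12)*59918 = ((10 - 1*(-12) + (-12)³*(-10 - 12))/(-12)²)*59918 = ((10 + 12 - 1728*(-22))/144)*59918 = ((10 + 12 + 38016)/144)*59918 = ((1/144)*38038)*59918 = (19019/72)*59918 = 569790221/36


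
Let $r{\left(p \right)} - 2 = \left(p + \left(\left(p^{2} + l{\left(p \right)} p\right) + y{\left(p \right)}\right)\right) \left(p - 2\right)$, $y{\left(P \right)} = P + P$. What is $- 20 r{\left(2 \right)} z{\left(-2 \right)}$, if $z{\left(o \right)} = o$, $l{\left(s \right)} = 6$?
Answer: $80$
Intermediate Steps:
$y{\left(P \right)} = 2 P$
$r{\left(p \right)} = 2 + \left(-2 + p\right) \left(p^{2} + 9 p\right)$ ($r{\left(p \right)} = 2 + \left(p + \left(\left(p^{2} + 6 p\right) + 2 p\right)\right) \left(p - 2\right) = 2 + \left(p + \left(p^{2} + 8 p\right)\right) \left(-2 + p\right) = 2 + \left(p^{2} + 9 p\right) \left(-2 + p\right) = 2 + \left(-2 + p\right) \left(p^{2} + 9 p\right)$)
$- 20 r{\left(2 \right)} z{\left(-2 \right)} = - 20 \left(2 + 2^{3} - 36 + 7 \cdot 2^{2}\right) \left(-2\right) = - 20 \left(2 + 8 - 36 + 7 \cdot 4\right) \left(-2\right) = - 20 \left(2 + 8 - 36 + 28\right) \left(-2\right) = \left(-20\right) 2 \left(-2\right) = \left(-40\right) \left(-2\right) = 80$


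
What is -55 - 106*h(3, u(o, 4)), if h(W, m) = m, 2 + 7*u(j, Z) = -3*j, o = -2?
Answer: -809/7 ≈ -115.57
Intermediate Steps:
u(j, Z) = -2/7 - 3*j/7 (u(j, Z) = -2/7 + (-3*j)/7 = -2/7 - 3*j/7)
-55 - 106*h(3, u(o, 4)) = -55 - 106*(-2/7 - 3/7*(-2)) = -55 - 106*(-2/7 + 6/7) = -55 - 106*4/7 = -55 - 424/7 = -809/7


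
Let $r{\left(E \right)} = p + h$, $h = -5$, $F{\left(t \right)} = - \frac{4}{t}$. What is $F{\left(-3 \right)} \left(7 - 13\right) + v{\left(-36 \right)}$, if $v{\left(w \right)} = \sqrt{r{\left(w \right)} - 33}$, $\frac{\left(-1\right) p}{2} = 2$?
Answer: $-8 + i \sqrt{42} \approx -8.0 + 6.4807 i$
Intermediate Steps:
$p = -4$ ($p = \left(-2\right) 2 = -4$)
$r{\left(E \right)} = -9$ ($r{\left(E \right)} = -4 - 5 = -9$)
$v{\left(w \right)} = i \sqrt{42}$ ($v{\left(w \right)} = \sqrt{-9 - 33} = \sqrt{-42} = i \sqrt{42}$)
$F{\left(-3 \right)} \left(7 - 13\right) + v{\left(-36 \right)} = - \frac{4}{-3} \left(7 - 13\right) + i \sqrt{42} = \left(-4\right) \left(- \frac{1}{3}\right) \left(-6\right) + i \sqrt{42} = \frac{4}{3} \left(-6\right) + i \sqrt{42} = -8 + i \sqrt{42}$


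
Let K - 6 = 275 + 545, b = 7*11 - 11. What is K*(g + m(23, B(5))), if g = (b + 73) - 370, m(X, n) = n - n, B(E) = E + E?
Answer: -190806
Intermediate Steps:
B(E) = 2*E
b = 66 (b = 77 - 11 = 66)
m(X, n) = 0
g = -231 (g = (66 + 73) - 370 = 139 - 370 = -231)
K = 826 (K = 6 + (275 + 545) = 6 + 820 = 826)
K*(g + m(23, B(5))) = 826*(-231 + 0) = 826*(-231) = -190806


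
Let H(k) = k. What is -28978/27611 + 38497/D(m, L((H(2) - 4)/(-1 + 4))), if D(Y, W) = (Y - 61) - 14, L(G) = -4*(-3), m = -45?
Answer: -1066418027/3313320 ≈ -321.86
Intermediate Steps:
L(G) = 12
D(Y, W) = -75 + Y (D(Y, W) = (-61 + Y) - 14 = -75 + Y)
-28978/27611 + 38497/D(m, L((H(2) - 4)/(-1 + 4))) = -28978/27611 + 38497/(-75 - 45) = -28978*1/27611 + 38497/(-120) = -28978/27611 + 38497*(-1/120) = -28978/27611 - 38497/120 = -1066418027/3313320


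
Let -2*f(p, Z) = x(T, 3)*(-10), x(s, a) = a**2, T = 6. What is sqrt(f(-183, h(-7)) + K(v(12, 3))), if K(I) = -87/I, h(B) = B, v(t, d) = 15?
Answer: 14*sqrt(5)/5 ≈ 6.2610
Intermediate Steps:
f(p, Z) = 45 (f(p, Z) = -3**2*(-10)/2 = -9*(-10)/2 = -1/2*(-90) = 45)
sqrt(f(-183, h(-7)) + K(v(12, 3))) = sqrt(45 - 87/15) = sqrt(45 - 87*1/15) = sqrt(45 - 29/5) = sqrt(196/5) = 14*sqrt(5)/5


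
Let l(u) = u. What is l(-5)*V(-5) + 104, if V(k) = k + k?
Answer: 154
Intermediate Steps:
V(k) = 2*k
l(-5)*V(-5) + 104 = -10*(-5) + 104 = -5*(-10) + 104 = 50 + 104 = 154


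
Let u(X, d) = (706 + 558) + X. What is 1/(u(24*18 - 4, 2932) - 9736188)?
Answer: -1/9734496 ≈ -1.0273e-7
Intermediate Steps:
u(X, d) = 1264 + X
1/(u(24*18 - 4, 2932) - 9736188) = 1/((1264 + (24*18 - 4)) - 9736188) = 1/((1264 + (432 - 4)) - 9736188) = 1/((1264 + 428) - 9736188) = 1/(1692 - 9736188) = 1/(-9734496) = -1/9734496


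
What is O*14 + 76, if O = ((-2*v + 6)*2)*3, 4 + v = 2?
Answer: 916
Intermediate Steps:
v = -2 (v = -4 + 2 = -2)
O = 60 (O = ((-2*(-2) + 6)*2)*3 = ((4 + 6)*2)*3 = (10*2)*3 = 20*3 = 60)
O*14 + 76 = 60*14 + 76 = 840 + 76 = 916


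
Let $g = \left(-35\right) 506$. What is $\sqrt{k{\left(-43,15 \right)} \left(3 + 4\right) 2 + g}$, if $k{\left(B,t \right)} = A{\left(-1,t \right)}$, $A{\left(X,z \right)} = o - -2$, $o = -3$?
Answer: $2 i \sqrt{4431} \approx 133.13 i$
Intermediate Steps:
$A{\left(X,z \right)} = -1$ ($A{\left(X,z \right)} = -3 - -2 = -3 + 2 = -1$)
$k{\left(B,t \right)} = -1$
$g = -17710$
$\sqrt{k{\left(-43,15 \right)} \left(3 + 4\right) 2 + g} = \sqrt{- \left(3 + 4\right) 2 - 17710} = \sqrt{- 7 \cdot 2 - 17710} = \sqrt{\left(-1\right) 14 - 17710} = \sqrt{-14 - 17710} = \sqrt{-17724} = 2 i \sqrt{4431}$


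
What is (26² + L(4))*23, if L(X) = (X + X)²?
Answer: 17020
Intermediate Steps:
L(X) = 4*X² (L(X) = (2*X)² = 4*X²)
(26² + L(4))*23 = (26² + 4*4²)*23 = (676 + 4*16)*23 = (676 + 64)*23 = 740*23 = 17020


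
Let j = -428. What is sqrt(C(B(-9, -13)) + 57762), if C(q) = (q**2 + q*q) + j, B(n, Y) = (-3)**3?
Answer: 2*sqrt(14698) ≈ 242.47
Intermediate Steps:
B(n, Y) = -27
C(q) = -428 + 2*q**2 (C(q) = (q**2 + q*q) - 428 = (q**2 + q**2) - 428 = 2*q**2 - 428 = -428 + 2*q**2)
sqrt(C(B(-9, -13)) + 57762) = sqrt((-428 + 2*(-27)**2) + 57762) = sqrt((-428 + 2*729) + 57762) = sqrt((-428 + 1458) + 57762) = sqrt(1030 + 57762) = sqrt(58792) = 2*sqrt(14698)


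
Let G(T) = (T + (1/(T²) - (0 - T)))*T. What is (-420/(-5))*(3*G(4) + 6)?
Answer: 8631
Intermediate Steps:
G(T) = T*(T⁻² + 2*T) (G(T) = (T + (T⁻² - (-1)*T))*T = (T + (T⁻² + T))*T = (T + (T + T⁻²))*T = (T⁻² + 2*T)*T = T*(T⁻² + 2*T))
(-420/(-5))*(3*G(4) + 6) = (-420/(-5))*(3*((1 + 2*4³)/4) + 6) = (-420*(-1)/5)*(3*((1 + 2*64)/4) + 6) = (-10*(-42/5))*(3*((1 + 128)/4) + 6) = 84*(3*((¼)*129) + 6) = 84*(3*(129/4) + 6) = 84*(387/4 + 6) = 84*(411/4) = 8631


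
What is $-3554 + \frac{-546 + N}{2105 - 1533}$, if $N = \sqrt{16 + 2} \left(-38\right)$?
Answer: $- \frac{78209}{22} - \frac{57 \sqrt{2}}{286} \approx -3555.2$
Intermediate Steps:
$N = - 114 \sqrt{2}$ ($N = \sqrt{18} \left(-38\right) = 3 \sqrt{2} \left(-38\right) = - 114 \sqrt{2} \approx -161.22$)
$-3554 + \frac{-546 + N}{2105 - 1533} = -3554 + \frac{-546 - 114 \sqrt{2}}{2105 - 1533} = -3554 + \frac{-546 - 114 \sqrt{2}}{572} = -3554 + \left(-546 - 114 \sqrt{2}\right) \frac{1}{572} = -3554 - \left(\frac{21}{22} + \frac{57 \sqrt{2}}{286}\right) = - \frac{78209}{22} - \frac{57 \sqrt{2}}{286}$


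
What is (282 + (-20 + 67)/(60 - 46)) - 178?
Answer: 1503/14 ≈ 107.36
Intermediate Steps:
(282 + (-20 + 67)/(60 - 46)) - 178 = (282 + 47/14) - 178 = 3995/14 - 178 = 1503/14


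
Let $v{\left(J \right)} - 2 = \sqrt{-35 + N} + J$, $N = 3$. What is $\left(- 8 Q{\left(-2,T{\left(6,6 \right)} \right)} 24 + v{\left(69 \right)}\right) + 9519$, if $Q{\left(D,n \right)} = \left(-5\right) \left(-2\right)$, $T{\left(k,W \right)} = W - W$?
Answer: $7670 + 4 i \sqrt{2} \approx 7670.0 + 5.6569 i$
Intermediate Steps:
$T{\left(k,W \right)} = 0$
$Q{\left(D,n \right)} = 10$
$v{\left(J \right)} = 2 + J + 4 i \sqrt{2}$ ($v{\left(J \right)} = 2 + \left(\sqrt{-35 + 3} + J\right) = 2 + \left(\sqrt{-32} + J\right) = 2 + \left(4 i \sqrt{2} + J\right) = 2 + \left(J + 4 i \sqrt{2}\right) = 2 + J + 4 i \sqrt{2}$)
$\left(- 8 Q{\left(-2,T{\left(6,6 \right)} \right)} 24 + v{\left(69 \right)}\right) + 9519 = \left(\left(-8\right) 10 \cdot 24 + \left(2 + 69 + 4 i \sqrt{2}\right)\right) + 9519 = \left(\left(-80\right) 24 + \left(71 + 4 i \sqrt{2}\right)\right) + 9519 = \left(-1920 + \left(71 + 4 i \sqrt{2}\right)\right) + 9519 = \left(-1849 + 4 i \sqrt{2}\right) + 9519 = 7670 + 4 i \sqrt{2}$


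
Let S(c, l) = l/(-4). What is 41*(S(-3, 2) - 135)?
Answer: -11111/2 ≈ -5555.5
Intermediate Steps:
S(c, l) = -l/4 (S(c, l) = l*(-¼) = -l/4)
41*(S(-3, 2) - 135) = 41*(-¼*2 - 135) = 41*(-½ - 135) = 41*(-271/2) = -11111/2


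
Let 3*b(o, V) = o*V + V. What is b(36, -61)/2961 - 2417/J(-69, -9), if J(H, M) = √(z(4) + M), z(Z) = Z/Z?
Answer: -2257/8883 + 2417*I*√2/4 ≈ -0.25408 + 854.54*I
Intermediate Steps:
z(Z) = 1
J(H, M) = √(1 + M)
b(o, V) = V/3 + V*o/3 (b(o, V) = (o*V + V)/3 = (V*o + V)/3 = (V + V*o)/3 = V/3 + V*o/3)
b(36, -61)/2961 - 2417/J(-69, -9) = ((⅓)*(-61)*(1 + 36))/2961 - 2417/√(1 - 9) = ((⅓)*(-61)*37)*(1/2961) - 2417*(-I*√2/4) = -2257/3*1/2961 - 2417*(-I*√2/4) = -2257/8883 - (-2417)*I*√2/4 = -2257/8883 + 2417*I*√2/4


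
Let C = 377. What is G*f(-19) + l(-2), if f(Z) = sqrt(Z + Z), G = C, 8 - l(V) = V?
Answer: 10 + 377*I*sqrt(38) ≈ 10.0 + 2324.0*I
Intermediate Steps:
l(V) = 8 - V
G = 377
f(Z) = sqrt(2)*sqrt(Z) (f(Z) = sqrt(2*Z) = sqrt(2)*sqrt(Z))
G*f(-19) + l(-2) = 377*(sqrt(2)*sqrt(-19)) + (8 - 1*(-2)) = 377*(sqrt(2)*(I*sqrt(19))) + (8 + 2) = 377*(I*sqrt(38)) + 10 = 377*I*sqrt(38) + 10 = 10 + 377*I*sqrt(38)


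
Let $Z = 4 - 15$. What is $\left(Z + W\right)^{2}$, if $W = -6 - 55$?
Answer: $5184$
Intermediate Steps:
$W = -61$
$Z = -11$ ($Z = 4 - 15 = -11$)
$\left(Z + W\right)^{2} = \left(-11 - 61\right)^{2} = \left(-72\right)^{2} = 5184$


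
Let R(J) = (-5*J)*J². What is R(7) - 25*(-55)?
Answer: -340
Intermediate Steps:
R(J) = -5*J³
R(7) - 25*(-55) = -5*7³ - 25*(-55) = -5*343 + 1375 = -1715 + 1375 = -340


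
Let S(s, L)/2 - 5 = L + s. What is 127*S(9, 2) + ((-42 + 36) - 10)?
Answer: 4048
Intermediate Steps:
S(s, L) = 10 + 2*L + 2*s (S(s, L) = 10 + 2*(L + s) = 10 + (2*L + 2*s) = 10 + 2*L + 2*s)
127*S(9, 2) + ((-42 + 36) - 10) = 127*(10 + 2*2 + 2*9) + ((-42 + 36) - 10) = 127*(10 + 4 + 18) + (-6 - 10) = 127*32 - 16 = 4064 - 16 = 4048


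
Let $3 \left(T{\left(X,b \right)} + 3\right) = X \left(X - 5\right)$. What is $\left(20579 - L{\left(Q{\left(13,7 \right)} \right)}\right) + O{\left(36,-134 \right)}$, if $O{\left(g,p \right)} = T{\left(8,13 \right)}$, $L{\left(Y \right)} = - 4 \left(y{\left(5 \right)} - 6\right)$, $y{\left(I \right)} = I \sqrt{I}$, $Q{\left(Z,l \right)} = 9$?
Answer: $20560 + 20 \sqrt{5} \approx 20605.0$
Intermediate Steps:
$T{\left(X,b \right)} = -3 + \frac{X \left(-5 + X\right)}{3}$ ($T{\left(X,b \right)} = -3 + \frac{X \left(X - 5\right)}{3} = -3 + \frac{X \left(-5 + X\right)}{3}$)
$y{\left(I \right)} = I^{\frac{3}{2}}$
$L{\left(Y \right)} = 24 - 20 \sqrt{5}$ ($L{\left(Y \right)} = - 4 \left(5^{\frac{3}{2}} - 6\right) = - 4 \left(5 \sqrt{5} - 6\right) = - 4 \left(-6 + 5 \sqrt{5}\right) = 24 - 20 \sqrt{5}$)
$O{\left(g,p \right)} = 5$ ($O{\left(g,p \right)} = -3 - \frac{40}{3} + \frac{8^{2}}{3} = -3 - \frac{40}{3} + \frac{1}{3} \cdot 64 = -3 - \frac{40}{3} + \frac{64}{3} = 5$)
$\left(20579 - L{\left(Q{\left(13,7 \right)} \right)}\right) + O{\left(36,-134 \right)} = \left(20579 - \left(24 - 20 \sqrt{5}\right)\right) + 5 = \left(20555 + 20 \sqrt{5}\right) + 5 = 20560 + 20 \sqrt{5}$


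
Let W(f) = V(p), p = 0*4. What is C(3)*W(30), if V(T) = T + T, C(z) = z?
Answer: 0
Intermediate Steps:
p = 0
V(T) = 2*T
W(f) = 0 (W(f) = 2*0 = 0)
C(3)*W(30) = 3*0 = 0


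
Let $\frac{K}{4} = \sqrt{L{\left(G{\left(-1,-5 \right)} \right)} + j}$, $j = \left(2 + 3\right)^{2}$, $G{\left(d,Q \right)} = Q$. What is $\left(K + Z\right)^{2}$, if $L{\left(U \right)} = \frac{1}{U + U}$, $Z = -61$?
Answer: $\frac{20597}{5} - \frac{244 \sqrt{2490}}{5} \approx 1684.3$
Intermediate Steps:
$L{\left(U \right)} = \frac{1}{2 U}$
$j = 25$ ($j = 5^{2} = 25$)
$K = \frac{2 \sqrt{2490}}{5}$ ($K = 4 \sqrt{\frac{1}{2 \left(-5\right)} + 25} = 4 \sqrt{\frac{1}{2} \left(- \frac{1}{5}\right) + 25} = 4 \sqrt{- \frac{1}{10} + 25} = 4 \sqrt{\frac{249}{10}} = 4 \frac{\sqrt{2490}}{10} = \frac{2 \sqrt{2490}}{5} \approx 19.96$)
$\left(K + Z\right)^{2} = \left(\frac{2 \sqrt{2490}}{5} - 61\right)^{2} = \left(-61 + \frac{2 \sqrt{2490}}{5}\right)^{2}$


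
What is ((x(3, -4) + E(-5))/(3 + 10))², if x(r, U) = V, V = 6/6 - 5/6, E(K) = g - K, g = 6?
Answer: 4489/6084 ≈ 0.73784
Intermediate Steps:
E(K) = 6 - K
V = ⅙ (V = 6*(⅙) - 5*⅙ = 1 - ⅚ = ⅙ ≈ 0.16667)
x(r, U) = ⅙
((x(3, -4) + E(-5))/(3 + 10))² = ((⅙ + (6 - 1*(-5)))/(3 + 10))² = ((⅙ + (6 + 5))/13)² = ((⅙ + 11)*(1/13))² = ((67/6)*(1/13))² = (67/78)² = 4489/6084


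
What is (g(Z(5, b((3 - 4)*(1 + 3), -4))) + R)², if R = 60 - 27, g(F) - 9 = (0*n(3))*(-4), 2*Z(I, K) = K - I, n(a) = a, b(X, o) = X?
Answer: 1764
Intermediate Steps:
Z(I, K) = K/2 - I/2 (Z(I, K) = (K - I)/2 = K/2 - I/2)
g(F) = 9 (g(F) = 9 + (0*3)*(-4) = 9 + 0*(-4) = 9 + 0 = 9)
R = 33
(g(Z(5, b((3 - 4)*(1 + 3), -4))) + R)² = (9 + 33)² = 42² = 1764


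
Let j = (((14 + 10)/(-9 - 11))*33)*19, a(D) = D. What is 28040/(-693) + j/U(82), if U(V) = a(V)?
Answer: -7051733/142065 ≈ -49.637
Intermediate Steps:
U(V) = V
j = -3762/5 (j = ((24/(-20))*33)*19 = ((24*(-1/20))*33)*19 = -6/5*33*19 = -198/5*19 = -3762/5 ≈ -752.40)
28040/(-693) + j/U(82) = 28040/(-693) - 3762/5/82 = 28040*(-1/693) - 3762/5*1/82 = -28040/693 - 1881/205 = -7051733/142065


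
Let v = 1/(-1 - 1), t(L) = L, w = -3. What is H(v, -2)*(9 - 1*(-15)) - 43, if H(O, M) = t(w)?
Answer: -115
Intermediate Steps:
v = -½ (v = 1/(-2) = -½ ≈ -0.50000)
H(O, M) = -3
H(v, -2)*(9 - 1*(-15)) - 43 = -3*(9 - 1*(-15)) - 43 = -3*(9 + 15) - 43 = -3*24 - 43 = -72 - 43 = -115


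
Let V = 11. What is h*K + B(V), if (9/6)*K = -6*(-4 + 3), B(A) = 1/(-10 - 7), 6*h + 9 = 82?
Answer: 2479/51 ≈ 48.608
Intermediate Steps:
h = 73/6 (h = -3/2 + (1/6)*82 = -3/2 + 41/3 = 73/6 ≈ 12.167)
B(A) = -1/17 (B(A) = 1/(-17) = -1/17)
K = 4 (K = 2*(-6*(-4 + 3))/3 = 2*(-6*(-1))/3 = (2/3)*6 = 4)
h*K + B(V) = (73/6)*4 - 1/17 = 146/3 - 1/17 = 2479/51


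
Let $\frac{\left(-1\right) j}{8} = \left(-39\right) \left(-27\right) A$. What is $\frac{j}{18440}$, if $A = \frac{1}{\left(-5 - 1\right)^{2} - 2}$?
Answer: $- \frac{1053}{78370} \approx -0.013436$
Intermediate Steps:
$A = \frac{1}{34}$ ($A = \frac{1}{\left(-6\right)^{2} - 2} = \frac{1}{36 - 2} = \frac{1}{34} \approx 0.029412$)
$j = - \frac{4212}{17}$ ($j = - 8 \left(-39\right) \left(-27\right) \frac{1}{34} = - 8 \cdot 1053 \cdot \frac{1}{34} = \left(-8\right) \frac{1053}{34} = - \frac{4212}{17} \approx -247.76$)
$\frac{j}{18440} = - \frac{4212}{17 \cdot 18440} = \left(- \frac{4212}{17}\right) \frac{1}{18440} = - \frac{1053}{78370}$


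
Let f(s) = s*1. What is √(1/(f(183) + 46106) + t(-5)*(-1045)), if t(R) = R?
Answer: √11195458743514/46289 ≈ 72.284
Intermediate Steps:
f(s) = s
√(1/(f(183) + 46106) + t(-5)*(-1045)) = √(1/(183 + 46106) - 5*(-1045)) = √(1/46289 + 5225) = √(241860026/46289) = √11195458743514/46289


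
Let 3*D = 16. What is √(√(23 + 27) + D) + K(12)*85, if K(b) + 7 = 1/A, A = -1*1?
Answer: -680 + √(48 + 45*√2)/3 ≈ -676.48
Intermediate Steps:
A = -1
D = 16/3 (D = (⅓)*16 = 16/3 ≈ 5.3333)
K(b) = -8 (K(b) = -7 + 1/(-1) = -7 - 1 = -8)
√(√(23 + 27) + D) + K(12)*85 = √(√(23 + 27) + 16/3) - 8*85 = √(√50 + 16/3) - 680 = √(5*√2 + 16/3) - 680 = √(16/3 + 5*√2) - 680 = -680 + √(16/3 + 5*√2)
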